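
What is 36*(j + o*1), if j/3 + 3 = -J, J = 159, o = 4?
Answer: -17352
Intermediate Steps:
j = -486 (j = -9 + 3*(-1*159) = -9 + 3*(-159) = -9 - 477 = -486)
36*(j + o*1) = 36*(-486 + 4*1) = 36*(-486 + 4) = 36*(-482) = -17352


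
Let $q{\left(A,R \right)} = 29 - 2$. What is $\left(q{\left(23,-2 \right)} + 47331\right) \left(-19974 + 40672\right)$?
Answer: $980215884$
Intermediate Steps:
$q{\left(A,R \right)} = 27$ ($q{\left(A,R \right)} = 29 - 2 = 27$)
$\left(q{\left(23,-2 \right)} + 47331\right) \left(-19974 + 40672\right) = \left(27 + 47331\right) \left(-19974 + 40672\right) = 47358 \cdot 20698 = 980215884$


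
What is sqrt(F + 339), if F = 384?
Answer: sqrt(723) ≈ 26.889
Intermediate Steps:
sqrt(F + 339) = sqrt(384 + 339) = sqrt(723)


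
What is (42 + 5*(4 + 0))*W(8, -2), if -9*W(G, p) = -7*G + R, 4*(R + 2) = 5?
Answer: 7037/18 ≈ 390.94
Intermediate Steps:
R = -3/4 (R = -2 + (1/4)*5 = -2 + 5/4 = -3/4 ≈ -0.75000)
W(G, p) = 1/12 + 7*G/9 (W(G, p) = -(-7*G - 3/4)/9 = -(-3/4 - 7*G)/9 = 1/12 + 7*G/9)
(42 + 5*(4 + 0))*W(8, -2) = (42 + 5*(4 + 0))*(1/12 + (7/9)*8) = (42 + 5*4)*(1/12 + 56/9) = (42 + 20)*(227/36) = 62*(227/36) = 7037/18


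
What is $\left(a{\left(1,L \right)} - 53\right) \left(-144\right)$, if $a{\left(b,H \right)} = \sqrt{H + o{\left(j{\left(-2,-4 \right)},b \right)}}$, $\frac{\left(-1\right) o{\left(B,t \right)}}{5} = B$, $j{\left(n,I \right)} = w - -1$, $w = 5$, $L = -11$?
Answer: $7632 - 144 i \sqrt{41} \approx 7632.0 - 922.05 i$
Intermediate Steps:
$j{\left(n,I \right)} = 6$ ($j{\left(n,I \right)} = 5 - -1 = 5 + 1 = 6$)
$o{\left(B,t \right)} = - 5 B$
$a{\left(b,H \right)} = \sqrt{-30 + H}$ ($a{\left(b,H \right)} = \sqrt{H - 30} = \sqrt{-30 + H}$)
$\left(a{\left(1,L \right)} - 53\right) \left(-144\right) = \left(\sqrt{-30 - 11} - 53\right) \left(-144\right) = \left(\sqrt{-41} - 53\right) \left(-144\right) = \left(i \sqrt{41} - 53\right) \left(-144\right) = \left(-53 + i \sqrt{41}\right) \left(-144\right) = 7632 - 144 i \sqrt{41}$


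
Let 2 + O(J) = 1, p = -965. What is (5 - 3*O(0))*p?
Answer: -7720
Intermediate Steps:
O(J) = -1 (O(J) = -2 + 1 = -1)
(5 - 3*O(0))*p = (5 - 3*(-1))*(-965) = (5 + 3)*(-965) = 8*(-965) = -7720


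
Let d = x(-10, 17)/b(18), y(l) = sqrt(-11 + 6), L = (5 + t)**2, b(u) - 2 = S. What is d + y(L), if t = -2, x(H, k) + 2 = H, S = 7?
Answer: -4/3 + I*sqrt(5) ≈ -1.3333 + 2.2361*I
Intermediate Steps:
b(u) = 9 (b(u) = 2 + 7 = 9)
x(H, k) = -2 + H
L = 9 (L = (5 - 2)**2 = 3**2 = 9)
y(l) = I*sqrt(5) (y(l) = sqrt(-5) = I*sqrt(5))
d = -4/3 (d = (-2 - 10)/9 = -12*1/9 = -4/3 ≈ -1.3333)
d + y(L) = -4/3 + I*sqrt(5)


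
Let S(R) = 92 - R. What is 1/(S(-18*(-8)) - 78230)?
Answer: -1/78282 ≈ -1.2774e-5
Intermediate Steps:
1/(S(-18*(-8)) - 78230) = 1/((92 - (-18)*(-8)) - 78230) = 1/((92 - 1*144) - 78230) = 1/((92 - 144) - 78230) = 1/(-52 - 78230) = 1/(-78282) = -1/78282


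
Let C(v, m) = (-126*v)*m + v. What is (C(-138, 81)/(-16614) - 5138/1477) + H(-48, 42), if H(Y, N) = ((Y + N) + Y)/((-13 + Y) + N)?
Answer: -72926071/853917 ≈ -85.402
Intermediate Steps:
C(v, m) = v - 126*m*v (C(v, m) = -126*m*v + v = v - 126*m*v)
H(Y, N) = (N + 2*Y)/(-13 + N + Y) (H(Y, N) = ((N + Y) + Y)/(-13 + N + Y) = (N + 2*Y)/(-13 + N + Y))
(C(-138, 81)/(-16614) - 5138/1477) + H(-48, 42) = (-138*(1 - 126*81)/(-16614) - 5138/1477) + (42 + 2*(-48))/(-13 + 42 - 48) = (-138*(1 - 10206)*(-1/16614) - 5138*1/1477) + (42 - 96)/(-19) = (-138*(-10205)*(-1/16614) - 734/211) - 1/19*(-54) = (1408290*(-1/16614) - 734/211) + 54/19 = (-18055/213 - 734/211) + 54/19 = -3965947/44943 + 54/19 = -72926071/853917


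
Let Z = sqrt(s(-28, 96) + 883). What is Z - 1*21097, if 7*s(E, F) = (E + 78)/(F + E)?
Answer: -21097 + sqrt(50022602)/238 ≈ -21067.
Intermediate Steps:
s(E, F) = (78 + E)/(7*(E + F)) (s(E, F) = ((E + 78)/(F + E))/7 = ((78 + E)/(E + F))/7 = (78 + E)/(7*(E + F)))
Z = sqrt(50022602)/238 (Z = sqrt((78 - 28)/(7*(-28 + 96)) + 883) = sqrt((1/7)*50/68 + 883) = sqrt((1/7)*(1/68)*50 + 883) = sqrt(25/238 + 883) = sqrt(210179/238) = sqrt(50022602)/238 ≈ 29.717)
Z - 1*21097 = sqrt(50022602)/238 - 1*21097 = sqrt(50022602)/238 - 21097 = -21097 + sqrt(50022602)/238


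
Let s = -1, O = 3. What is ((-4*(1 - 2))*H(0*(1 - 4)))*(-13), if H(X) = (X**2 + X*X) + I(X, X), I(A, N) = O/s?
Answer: 156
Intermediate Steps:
I(A, N) = -3 (I(A, N) = 3/(-1) = 3*(-1) = -3)
H(X) = -3 + 2*X**2 (H(X) = (X**2 + X*X) - 3 = (X**2 + X**2) - 3 = 2*X**2 - 3 = -3 + 2*X**2)
((-4*(1 - 2))*H(0*(1 - 4)))*(-13) = ((-4*(1 - 2))*(-3 + 2*(0*(1 - 4))**2))*(-13) = ((-4*(-1))*(-3 + 2*(0*(-3))**2))*(-13) = (4*(-3 + 2*0**2))*(-13) = (4*(-3 + 2*0))*(-13) = (4*(-3 + 0))*(-13) = (4*(-3))*(-13) = -12*(-13) = 156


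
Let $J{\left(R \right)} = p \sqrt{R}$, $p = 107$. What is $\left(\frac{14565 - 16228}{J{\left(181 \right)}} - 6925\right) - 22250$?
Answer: $-29175 - \frac{1663 \sqrt{181}}{19367} \approx -29176.0$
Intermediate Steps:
$J{\left(R \right)} = 107 \sqrt{R}$
$\left(\frac{14565 - 16228}{J{\left(181 \right)}} - 6925\right) - 22250 = \left(\frac{14565 - 16228}{107 \sqrt{181}} - 6925\right) - 22250 = \left(\left(14565 - 16228\right) \frac{\sqrt{181}}{19367} - 6925\right) - 22250 = \left(- 1663 \frac{\sqrt{181}}{19367} - 6925\right) - 22250 = \left(- \frac{1663 \sqrt{181}}{19367} - 6925\right) - 22250 = \left(-6925 - \frac{1663 \sqrt{181}}{19367}\right) - 22250 = -29175 - \frac{1663 \sqrt{181}}{19367}$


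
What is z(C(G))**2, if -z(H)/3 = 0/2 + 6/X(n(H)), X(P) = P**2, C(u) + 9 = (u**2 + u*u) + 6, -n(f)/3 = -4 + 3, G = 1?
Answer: 4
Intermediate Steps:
n(f) = 3 (n(f) = -3*(-4 + 3) = -3*(-1) = 3)
C(u) = -3 + 2*u**2 (C(u) = -9 + ((u**2 + u*u) + 6) = -9 + ((u**2 + u**2) + 6) = -9 + (2*u**2 + 6) = -9 + (6 + 2*u**2) = -3 + 2*u**2)
z(H) = -2 (z(H) = -3*(0/2 + 6/(3**2)) = -3*(0*(1/2) + 6/9) = -3*(0 + 6*(1/9)) = -3*(0 + 2/3) = -3*2/3 = -2)
z(C(G))**2 = (-2)**2 = 4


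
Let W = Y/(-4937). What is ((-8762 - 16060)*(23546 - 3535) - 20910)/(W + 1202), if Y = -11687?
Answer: -817458507008/1981987 ≈ -4.1244e+5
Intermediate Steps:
W = 11687/4937 (W = -11687/(-4937) = -11687*(-1/4937) = 11687/4937 ≈ 2.3672)
((-8762 - 16060)*(23546 - 3535) - 20910)/(W + 1202) = ((-8762 - 16060)*(23546 - 3535) - 20910)/(11687/4937 + 1202) = (-24822*20011 - 20910)/(5945961/4937) = (-496713042 - 20910)*(4937/5945961) = -496733952*4937/5945961 = -817458507008/1981987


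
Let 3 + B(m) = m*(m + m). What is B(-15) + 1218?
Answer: 1665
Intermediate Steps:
B(m) = -3 + 2*m**2 (B(m) = -3 + m*(m + m) = -3 + m*(2*m) = -3 + 2*m**2)
B(-15) + 1218 = (-3 + 2*(-15)**2) + 1218 = (-3 + 2*225) + 1218 = (-3 + 450) + 1218 = 447 + 1218 = 1665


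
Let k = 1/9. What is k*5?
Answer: 5/9 ≈ 0.55556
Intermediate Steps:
k = ⅑ ≈ 0.11111
k*5 = (⅑)*5 = 5/9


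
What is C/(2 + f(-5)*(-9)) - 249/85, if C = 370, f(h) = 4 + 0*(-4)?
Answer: -1174/85 ≈ -13.812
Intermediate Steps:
f(h) = 4 (f(h) = 4 + 0 = 4)
C/(2 + f(-5)*(-9)) - 249/85 = 370/(2 + 4*(-9)) - 249/85 = 370/(2 - 36) - 249*1/85 = 370/(-34) - 249/85 = 370*(-1/34) - 249/85 = -185/17 - 249/85 = -1174/85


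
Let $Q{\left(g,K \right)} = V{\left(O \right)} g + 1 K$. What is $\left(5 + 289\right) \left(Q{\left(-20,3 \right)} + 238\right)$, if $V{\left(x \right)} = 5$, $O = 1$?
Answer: $41454$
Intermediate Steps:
$Q{\left(g,K \right)} = K + 5 g$ ($Q{\left(g,K \right)} = 5 g + 1 K = 5 g + K = K + 5 g$)
$\left(5 + 289\right) \left(Q{\left(-20,3 \right)} + 238\right) = \left(5 + 289\right) \left(\left(3 + 5 \left(-20\right)\right) + 238\right) = 294 \left(\left(3 - 100\right) + 238\right) = 294 \left(-97 + 238\right) = 294 \cdot 141 = 41454$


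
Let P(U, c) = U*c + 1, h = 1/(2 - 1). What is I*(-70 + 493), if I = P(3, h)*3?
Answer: 5076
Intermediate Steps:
h = 1 (h = 1/1 = 1)
P(U, c) = 1 + U*c
I = 12 (I = (1 + 3*1)*3 = (1 + 3)*3 = 4*3 = 12)
I*(-70 + 493) = 12*(-70 + 493) = 12*423 = 5076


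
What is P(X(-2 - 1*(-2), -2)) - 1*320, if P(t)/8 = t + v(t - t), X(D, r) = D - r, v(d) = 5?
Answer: -264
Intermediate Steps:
P(t) = 40 + 8*t (P(t) = 8*(t + 5) = 8*(5 + t) = 40 + 8*t)
P(X(-2 - 1*(-2), -2)) - 1*320 = (40 + 8*((-2 - 1*(-2)) - 1*(-2))) - 1*320 = (40 + 8*((-2 + 2) + 2)) - 320 = (40 + 8*(0 + 2)) - 320 = (40 + 8*2) - 320 = (40 + 16) - 320 = 56 - 320 = -264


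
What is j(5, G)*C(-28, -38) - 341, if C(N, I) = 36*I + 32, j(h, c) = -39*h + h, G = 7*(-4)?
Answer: 253499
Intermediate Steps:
G = -28
j(h, c) = -38*h
C(N, I) = 32 + 36*I
j(5, G)*C(-28, -38) - 341 = (-38*5)*(32 + 36*(-38)) - 341 = -190*(32 - 1368) - 341 = -190*(-1336) - 341 = 253840 - 341 = 253499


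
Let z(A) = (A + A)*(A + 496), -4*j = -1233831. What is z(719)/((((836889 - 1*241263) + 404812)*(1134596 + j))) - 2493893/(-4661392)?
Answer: 1440162429549539437/2691834189516859664 ≈ 0.53501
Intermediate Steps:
j = 1233831/4 (j = -1/4*(-1233831) = 1233831/4 ≈ 3.0846e+5)
z(A) = 2*A*(496 + A) (z(A) = (2*A)*(496 + A) = 2*A*(496 + A))
z(719)/((((836889 - 1*241263) + 404812)*(1134596 + j))) - 2493893/(-4661392) = (2*719*(496 + 719))/((((836889 - 1*241263) + 404812)*(1134596 + 1233831/4))) - 2493893/(-4661392) = (2*719*1215)/((((836889 - 241263) + 404812)*(5772215/4))) - 2493893*(-1/4661392) = 1747170/(((595626 + 404812)*(5772215/4))) + 2493893/4661392 = 1747170/((1000438*(5772215/4))) + 2493893/4661392 = 1747170/(2887371615085/2) + 2493893/4661392 = 1747170*(2/2887371615085) + 2493893/4661392 = 698868/577474323017 + 2493893/4661392 = 1440162429549539437/2691834189516859664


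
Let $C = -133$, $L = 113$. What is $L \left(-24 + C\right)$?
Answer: $-17741$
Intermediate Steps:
$L \left(-24 + C\right) = 113 \left(-24 - 133\right) = 113 \left(-157\right) = -17741$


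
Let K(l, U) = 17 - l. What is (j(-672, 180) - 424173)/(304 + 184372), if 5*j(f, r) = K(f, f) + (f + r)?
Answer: -530167/230845 ≈ -2.2966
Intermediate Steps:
j(f, r) = 17/5 + r/5 (j(f, r) = ((17 - f) + (f + r))/5 = (17 + r)/5 = 17/5 + r/5)
(j(-672, 180) - 424173)/(304 + 184372) = ((17/5 + (⅕)*180) - 424173)/(304 + 184372) = ((17/5 + 36) - 424173)/184676 = (197/5 - 424173)*(1/184676) = -2120668/5*1/184676 = -530167/230845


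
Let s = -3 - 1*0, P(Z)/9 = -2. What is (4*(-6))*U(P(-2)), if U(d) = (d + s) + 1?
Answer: 480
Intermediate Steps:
P(Z) = -18 (P(Z) = 9*(-2) = -18)
s = -3 (s = -3 + 0 = -3)
U(d) = -2 + d (U(d) = (d - 3) + 1 = (-3 + d) + 1 = -2 + d)
(4*(-6))*U(P(-2)) = (4*(-6))*(-2 - 18) = -24*(-20) = 480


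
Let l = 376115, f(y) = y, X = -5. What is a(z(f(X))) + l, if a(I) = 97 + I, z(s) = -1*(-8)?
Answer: 376220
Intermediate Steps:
z(s) = 8
a(z(f(X))) + l = (97 + 8) + 376115 = 105 + 376115 = 376220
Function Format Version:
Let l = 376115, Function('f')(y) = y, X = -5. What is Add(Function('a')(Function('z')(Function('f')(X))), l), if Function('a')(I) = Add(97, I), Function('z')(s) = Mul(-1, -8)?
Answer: 376220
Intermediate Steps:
Function('z')(s) = 8
Add(Function('a')(Function('z')(Function('f')(X))), l) = Add(Add(97, 8), 376115) = Add(105, 376115) = 376220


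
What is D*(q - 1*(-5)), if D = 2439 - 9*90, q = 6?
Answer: 17919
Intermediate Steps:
D = 1629 (D = 2439 - 1*810 = 2439 - 810 = 1629)
D*(q - 1*(-5)) = 1629*(6 - 1*(-5)) = 1629*(6 + 5) = 1629*11 = 17919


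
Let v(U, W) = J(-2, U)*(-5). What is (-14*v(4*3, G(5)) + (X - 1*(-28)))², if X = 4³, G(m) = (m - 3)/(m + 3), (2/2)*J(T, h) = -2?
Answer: 2304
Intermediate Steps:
J(T, h) = -2
G(m) = (-3 + m)/(3 + m)
v(U, W) = 10 (v(U, W) = -2*(-5) = 10)
X = 64
(-14*v(4*3, G(5)) + (X - 1*(-28)))² = (-14*10 + (64 - 1*(-28)))² = (-140 + (64 + 28))² = (-140 + 92)² = (-48)² = 2304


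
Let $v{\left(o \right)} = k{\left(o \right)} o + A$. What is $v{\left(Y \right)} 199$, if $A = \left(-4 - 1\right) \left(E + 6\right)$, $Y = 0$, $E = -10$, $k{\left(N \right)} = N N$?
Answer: $3980$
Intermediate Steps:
$k{\left(N \right)} = N^{2}$
$A = 20$ ($A = \left(-4 - 1\right) \left(-10 + 6\right) = \left(-5\right) \left(-4\right) = 20$)
$v{\left(o \right)} = 20 + o^{3}$ ($v{\left(o \right)} = o^{2} o + 20 = o^{3} + 20 = 20 + o^{3}$)
$v{\left(Y \right)} 199 = \left(20 + 0^{3}\right) 199 = \left(20 + 0\right) 199 = 20 \cdot 199 = 3980$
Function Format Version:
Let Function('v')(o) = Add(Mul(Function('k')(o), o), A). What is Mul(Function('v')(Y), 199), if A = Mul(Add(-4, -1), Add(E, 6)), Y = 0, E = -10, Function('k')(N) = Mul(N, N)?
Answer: 3980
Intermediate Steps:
Function('k')(N) = Pow(N, 2)
A = 20 (A = Mul(Add(-4, -1), Add(-10, 6)) = Mul(-5, -4) = 20)
Function('v')(o) = Add(20, Pow(o, 3)) (Function('v')(o) = Add(Mul(Pow(o, 2), o), 20) = Add(Pow(o, 3), 20) = Add(20, Pow(o, 3)))
Mul(Function('v')(Y), 199) = Mul(Add(20, Pow(0, 3)), 199) = Mul(Add(20, 0), 199) = Mul(20, 199) = 3980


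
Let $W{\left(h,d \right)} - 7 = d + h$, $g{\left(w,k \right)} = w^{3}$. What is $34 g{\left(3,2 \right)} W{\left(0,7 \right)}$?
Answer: $12852$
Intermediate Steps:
$W{\left(h,d \right)} = 7 + d + h$ ($W{\left(h,d \right)} = 7 + \left(d + h\right) = 7 + d + h$)
$34 g{\left(3,2 \right)} W{\left(0,7 \right)} = 34 \cdot 3^{3} \left(7 + 7 + 0\right) = 34 \cdot 27 \cdot 14 = 918 \cdot 14 = 12852$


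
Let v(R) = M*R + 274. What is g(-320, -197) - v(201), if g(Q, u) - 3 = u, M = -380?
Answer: 75912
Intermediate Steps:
g(Q, u) = 3 + u
v(R) = 274 - 380*R (v(R) = -380*R + 274 = 274 - 380*R)
g(-320, -197) - v(201) = (3 - 197) - (274 - 380*201) = -194 - (274 - 76380) = -194 - 1*(-76106) = -194 + 76106 = 75912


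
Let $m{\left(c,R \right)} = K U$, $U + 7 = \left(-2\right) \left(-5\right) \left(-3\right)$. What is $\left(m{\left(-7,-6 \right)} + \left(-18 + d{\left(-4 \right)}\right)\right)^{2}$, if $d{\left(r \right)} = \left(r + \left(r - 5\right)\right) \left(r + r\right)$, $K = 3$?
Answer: $625$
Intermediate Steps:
$U = -37$ ($U = -7 + \left(-2\right) \left(-5\right) \left(-3\right) = -7 + 10 \left(-3\right) = -7 - 30 = -37$)
$d{\left(r \right)} = 2 r \left(-5 + 2 r\right)$ ($d{\left(r \right)} = \left(r + \left(-5 + r\right)\right) 2 r = \left(-5 + 2 r\right) 2 r = 2 r \left(-5 + 2 r\right)$)
$m{\left(c,R \right)} = -111$ ($m{\left(c,R \right)} = 3 \left(-37\right) = -111$)
$\left(m{\left(-7,-6 \right)} + \left(-18 + d{\left(-4 \right)}\right)\right)^{2} = \left(-111 - \left(18 + 8 \left(-5 + 2 \left(-4\right)\right)\right)\right)^{2} = \left(-111 - \left(18 + 8 \left(-5 - 8\right)\right)\right)^{2} = \left(-111 - \left(18 + 8 \left(-13\right)\right)\right)^{2} = \left(-111 + \left(-18 + 104\right)\right)^{2} = \left(-111 + 86\right)^{2} = \left(-25\right)^{2} = 625$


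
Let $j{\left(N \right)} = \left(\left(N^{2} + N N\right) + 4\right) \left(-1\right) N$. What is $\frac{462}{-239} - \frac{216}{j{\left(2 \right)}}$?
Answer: $\frac{1689}{239} \approx 7.0669$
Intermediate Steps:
$j{\left(N \right)} = N \left(-4 - 2 N^{2}\right)$ ($j{\left(N \right)} = \left(\left(N^{2} + N^{2}\right) + 4\right) \left(-1\right) N = \left(2 N^{2} + 4\right) \left(-1\right) N = \left(4 + 2 N^{2}\right) \left(-1\right) N = \left(-4 - 2 N^{2}\right) N = N \left(-4 - 2 N^{2}\right)$)
$\frac{462}{-239} - \frac{216}{j{\left(2 \right)}} = \frac{462}{-239} - \frac{216}{\left(-2\right) 2 \left(2 + 2^{2}\right)} = 462 \left(- \frac{1}{239}\right) - \frac{216}{\left(-2\right) 2 \left(2 + 4\right)} = - \frac{462}{239} - \frac{216}{\left(-2\right) 2 \cdot 6} = - \frac{462}{239} - \frac{216}{-24} = - \frac{462}{239} - -9 = - \frac{462}{239} + 9 = \frac{1689}{239}$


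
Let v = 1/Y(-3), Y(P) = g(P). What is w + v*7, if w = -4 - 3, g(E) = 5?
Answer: -28/5 ≈ -5.6000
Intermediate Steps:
Y(P) = 5
w = -7
v = ⅕ (v = 1/5 = ⅕ ≈ 0.20000)
w + v*7 = -7 + (⅕)*7 = -7 + 7/5 = -28/5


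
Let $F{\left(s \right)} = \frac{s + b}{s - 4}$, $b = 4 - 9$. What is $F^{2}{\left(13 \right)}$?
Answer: $\frac{64}{81} \approx 0.79012$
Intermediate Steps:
$b = -5$ ($b = 4 - 9 = -5$)
$F{\left(s \right)} = \frac{-5 + s}{-4 + s}$ ($F{\left(s \right)} = \frac{s - 5}{s - 4} = \frac{-5 + s}{-4 + s}$)
$F^{2}{\left(13 \right)} = \left(\frac{-5 + 13}{-4 + 13}\right)^{2} = \left(\frac{1}{9} \cdot 8\right)^{2} = \left(\frac{8}{9}\right)^{2} = \frac{64}{81}$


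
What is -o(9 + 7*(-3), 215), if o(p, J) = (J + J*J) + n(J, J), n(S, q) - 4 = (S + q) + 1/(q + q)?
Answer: -20155821/430 ≈ -46874.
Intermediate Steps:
n(S, q) = 4 + S + q + 1/(2*q) (n(S, q) = 4 + ((S + q) + 1/(q + q)) = 4 + ((S + q) + 1/(2*q)) = 4 + (S + q + 1/(2*q)) = 4 + S + q + 1/(2*q))
o(p, J) = 4 + J² + 1/(2*J) + 3*J (o(p, J) = (J + J*J) + (4 + J + J + 1/(2*J)) = (J + J²) + (4 + 1/(2*J) + 2*J) = 4 + J² + 1/(2*J) + 3*J)
-o(9 + 7*(-3), 215) = -(4 + 215² + (½)/215 + 3*215) = -(4 + 46225 + (½)*(1/215) + 645) = -(4 + 46225 + 1/430 + 645) = -1*20155821/430 = -20155821/430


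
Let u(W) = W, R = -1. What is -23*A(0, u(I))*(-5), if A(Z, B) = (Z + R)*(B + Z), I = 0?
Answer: 0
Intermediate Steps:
A(Z, B) = (-1 + Z)*(B + Z) (A(Z, B) = (Z - 1)*(B + Z) = (-1 + Z)*(B + Z))
-23*A(0, u(I))*(-5) = -23*(0² - 1*0 - 1*0 + 0*0)*(-5) = -23*(0 + 0 + 0 + 0)*(-5) = -23*0*(-5) = 0*(-5) = 0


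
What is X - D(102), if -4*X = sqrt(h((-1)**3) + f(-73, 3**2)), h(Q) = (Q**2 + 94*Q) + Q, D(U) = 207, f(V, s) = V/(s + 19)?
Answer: -207 - I*sqrt(18935)/56 ≈ -207.0 - 2.4572*I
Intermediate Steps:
f(V, s) = V/(19 + s)
h(Q) = Q**2 + 95*Q
X = -I*sqrt(18935)/56 (X = -sqrt((-1)**3*(95 + (-1)**3) - 73/(19 + 3**2))/4 = -sqrt(-(95 - 1) - 73/(19 + 9))/4 = -sqrt(-1*94 - 73/28)/4 = -sqrt(-94 - 73*1/28)/4 = -sqrt(-94 - 73/28)/4 = -I*sqrt(18935)/56 ≈ -2.4572*I)
X - D(102) = -I*sqrt(18935)/56 - 1*207 = -I*sqrt(18935)/56 - 207 = -207 - I*sqrt(18935)/56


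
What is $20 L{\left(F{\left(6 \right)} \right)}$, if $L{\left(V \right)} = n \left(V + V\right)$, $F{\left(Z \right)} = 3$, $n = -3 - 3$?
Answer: $-720$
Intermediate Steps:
$n = -6$ ($n = -3 - 3 = -6$)
$L{\left(V \right)} = - 12 V$ ($L{\left(V \right)} = - 6 \left(V + V\right) = - 6 \cdot 2 V = - 12 V$)
$20 L{\left(F{\left(6 \right)} \right)} = 20 \left(\left(-12\right) 3\right) = 20 \left(-36\right) = -720$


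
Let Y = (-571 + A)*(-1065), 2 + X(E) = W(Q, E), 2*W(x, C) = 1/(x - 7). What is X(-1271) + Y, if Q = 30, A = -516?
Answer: 53252039/46 ≈ 1.1577e+6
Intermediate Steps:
W(x, C) = 1/(2*(-7 + x)) (W(x, C) = 1/(2*(x - 7)) = 1/(2*(-7 + x)))
X(E) = -91/46 (X(E) = -2 + 1/(2*(-7 + 30)) = -2 + (½)/23 = -2 + (½)*(1/23) = -2 + 1/46 = -91/46)
Y = 1157655 (Y = (-571 - 516)*(-1065) = -1087*(-1065) = 1157655)
X(-1271) + Y = -91/46 + 1157655 = 53252039/46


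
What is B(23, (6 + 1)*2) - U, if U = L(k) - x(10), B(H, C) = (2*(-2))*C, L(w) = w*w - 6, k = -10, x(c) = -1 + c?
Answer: -141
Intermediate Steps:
L(w) = -6 + w² (L(w) = w² - 6 = -6 + w²)
B(H, C) = -4*C
U = 85 (U = (-6 + (-10)²) - (-1 + 10) = (-6 + 100) - 1*9 = 94 - 9 = 85)
B(23, (6 + 1)*2) - U = -4*(6 + 1)*2 - 1*85 = -28*2 - 85 = -4*14 - 85 = -56 - 85 = -141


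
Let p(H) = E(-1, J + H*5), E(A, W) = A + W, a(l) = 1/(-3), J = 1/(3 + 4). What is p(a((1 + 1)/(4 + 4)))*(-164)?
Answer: 8692/21 ≈ 413.90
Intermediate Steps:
J = ⅐ (J = 1/7 = ⅐ ≈ 0.14286)
a(l) = -⅓
p(H) = -6/7 + 5*H (p(H) = -1 + (⅐ + H*5) = -1 + (⅐ + 5*H) = -6/7 + 5*H)
p(a((1 + 1)/(4 + 4)))*(-164) = (-6/7 + 5*(-⅓))*(-164) = (-6/7 - 5/3)*(-164) = -53/21*(-164) = 8692/21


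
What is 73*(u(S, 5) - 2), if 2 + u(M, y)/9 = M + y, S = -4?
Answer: -803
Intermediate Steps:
u(M, y) = -18 + 9*M + 9*y (u(M, y) = -18 + 9*(M + y) = -18 + (9*M + 9*y) = -18 + 9*M + 9*y)
73*(u(S, 5) - 2) = 73*((-18 + 9*(-4) + 9*5) - 2) = 73*((-18 - 36 + 45) - 2) = 73*(-9 - 2) = 73*(-11) = -803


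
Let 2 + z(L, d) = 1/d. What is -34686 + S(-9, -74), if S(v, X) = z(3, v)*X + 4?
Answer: -310732/9 ≈ -34526.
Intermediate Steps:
z(L, d) = -2 + 1/d
S(v, X) = 4 + X*(-2 + 1/v) (S(v, X) = (-2 + 1/v)*X + 4 = X*(-2 + 1/v) + 4 = 4 + X*(-2 + 1/v))
-34686 + S(-9, -74) = -34686 + (4 - 2*(-74) - 74/(-9)) = -34686 + (4 + 148 - 74*(-⅑)) = -34686 + (4 + 148 + 74/9) = -34686 + 1442/9 = -310732/9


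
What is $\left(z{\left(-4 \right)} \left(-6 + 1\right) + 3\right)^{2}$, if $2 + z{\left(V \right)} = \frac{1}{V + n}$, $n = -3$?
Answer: $\frac{9216}{49} \approx 188.08$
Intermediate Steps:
$z{\left(V \right)} = -2 + \frac{1}{-3 + V}$ ($z{\left(V \right)} = -2 + \frac{1}{V - 3} = -2 + \frac{1}{-3 + V}$)
$\left(z{\left(-4 \right)} \left(-6 + 1\right) + 3\right)^{2} = \left(\frac{7 - -8}{-3 - 4} \left(-6 + 1\right) + 3\right)^{2} = \left(\frac{7 + 8}{-7} \left(-5\right) + 3\right)^{2} = \left(\left(- \frac{1}{7}\right) 15 \left(-5\right) + 3\right)^{2} = \left(\left(- \frac{15}{7}\right) \left(-5\right) + 3\right)^{2} = \left(\frac{75}{7} + 3\right)^{2} = \left(\frac{96}{7}\right)^{2} = \frac{9216}{49}$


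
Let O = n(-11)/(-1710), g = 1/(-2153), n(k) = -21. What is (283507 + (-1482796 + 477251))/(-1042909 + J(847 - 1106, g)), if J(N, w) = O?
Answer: 411561660/594458123 ≈ 0.69233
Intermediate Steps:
g = -1/2153 ≈ -0.00046447
O = 7/570 (O = -21/(-1710) = -21*(-1/1710) = 7/570 ≈ 0.012281)
J(N, w) = 7/570
(283507 + (-1482796 + 477251))/(-1042909 + J(847 - 1106, g)) = (283507 + (-1482796 + 477251))/(-1042909 + 7/570) = (283507 - 1005545)/(-594458123/570) = -722038*(-570/594458123) = 411561660/594458123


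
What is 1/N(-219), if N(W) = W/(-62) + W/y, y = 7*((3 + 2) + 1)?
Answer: -217/365 ≈ -0.59452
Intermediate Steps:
y = 42 (y = 7*(5 + 1) = 7*6 = 42)
N(W) = 5*W/651 (N(W) = W/(-62) + W/42 = W*(-1/62) + W*(1/42) = -W/62 + W/42 = 5*W/651)
1/N(-219) = 1/((5/651)*(-219)) = 1/(-365/217) = -217/365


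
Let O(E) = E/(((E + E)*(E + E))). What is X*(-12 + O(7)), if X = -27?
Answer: 9045/28 ≈ 323.04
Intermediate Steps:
O(E) = 1/(4*E) (O(E) = E/(((2*E)*(2*E))) = E/((4*E²)) = E*(1/(4*E²)) = 1/(4*E))
X*(-12 + O(7)) = -27*(-12 + (¼)/7) = -27*(-12 + (¼)*(⅐)) = -27*(-12 + 1/28) = -27*(-335/28) = 9045/28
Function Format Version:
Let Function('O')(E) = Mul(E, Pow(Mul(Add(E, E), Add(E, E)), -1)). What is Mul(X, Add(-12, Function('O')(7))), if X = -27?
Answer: Rational(9045, 28) ≈ 323.04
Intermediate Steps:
Function('O')(E) = Mul(Rational(1, 4), Pow(E, -1)) (Function('O')(E) = Mul(E, Pow(Mul(Mul(2, E), Mul(2, E)), -1)) = Mul(E, Pow(Mul(4, Pow(E, 2)), -1)) = Mul(E, Mul(Rational(1, 4), Pow(E, -2))) = Mul(Rational(1, 4), Pow(E, -1)))
Mul(X, Add(-12, Function('O')(7))) = Mul(-27, Add(-12, Mul(Rational(1, 4), Pow(7, -1)))) = Mul(-27, Add(-12, Mul(Rational(1, 4), Rational(1, 7)))) = Mul(-27, Add(-12, Rational(1, 28))) = Mul(-27, Rational(-335, 28)) = Rational(9045, 28)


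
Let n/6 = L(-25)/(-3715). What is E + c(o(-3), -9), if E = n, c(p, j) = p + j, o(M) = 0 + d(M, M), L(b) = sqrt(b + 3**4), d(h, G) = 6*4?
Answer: 15 - 12*sqrt(14)/3715 ≈ 14.988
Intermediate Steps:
d(h, G) = 24
L(b) = sqrt(81 + b) (L(b) = sqrt(b + 81) = sqrt(81 + b))
o(M) = 24 (o(M) = 0 + 24 = 24)
c(p, j) = j + p
n = -12*sqrt(14)/3715 (n = 6*(sqrt(81 - 25)/(-3715)) = 6*(sqrt(56)*(-1/3715)) = 6*((2*sqrt(14))*(-1/3715)) = 6*(-2*sqrt(14)/3715) = -12*sqrt(14)/3715 ≈ -0.012086)
E = -12*sqrt(14)/3715 ≈ -0.012086
E + c(o(-3), -9) = -12*sqrt(14)/3715 + (-9 + 24) = -12*sqrt(14)/3715 + 15 = 15 - 12*sqrt(14)/3715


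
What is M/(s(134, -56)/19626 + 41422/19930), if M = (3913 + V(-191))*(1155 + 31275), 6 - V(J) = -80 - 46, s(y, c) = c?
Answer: 12827575411845750/202958023 ≈ 6.3203e+7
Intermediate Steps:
V(J) = 132 (V(J) = 6 - (-80 - 46) = 6 - 1*(-126) = 6 + 126 = 132)
M = 131179350 (M = (3913 + 132)*(1155 + 31275) = 4045*32430 = 131179350)
M/(s(134, -56)/19626 + 41422/19930) = 131179350/(-56/19626 + 41422/19930) = 131179350/(-56*1/19626 + 41422*(1/19930)) = 131179350/(-28/9813 + 20711/9965) = 131179350/(202958023/97786545) = 131179350*(97786545/202958023) = 12827575411845750/202958023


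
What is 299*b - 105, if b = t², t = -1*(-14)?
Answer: 58499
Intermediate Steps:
t = 14
b = 196 (b = 14² = 196)
299*b - 105 = 299*196 - 105 = 58604 - 105 = 58499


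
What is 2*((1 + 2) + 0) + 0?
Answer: 6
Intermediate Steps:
2*((1 + 2) + 0) + 0 = 2*(3 + 0) + 0 = 2*3 + 0 = 6 + 0 = 6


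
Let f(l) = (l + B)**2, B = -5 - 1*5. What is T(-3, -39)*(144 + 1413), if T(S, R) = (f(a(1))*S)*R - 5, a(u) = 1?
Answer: 14747904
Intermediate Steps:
B = -10 (B = -5 - 5 = -10)
f(l) = (-10 + l)**2 (f(l) = (l - 10)**2 = (-10 + l)**2)
T(S, R) = -5 + 81*R*S (T(S, R) = ((-10 + 1)**2*S)*R - 5 = ((-9)**2*S)*R - 5 = (81*S)*R - 5 = 81*R*S - 5 = -5 + 81*R*S)
T(-3, -39)*(144 + 1413) = (-5 + 81*(-39)*(-3))*(144 + 1413) = (-5 + 9477)*1557 = 9472*1557 = 14747904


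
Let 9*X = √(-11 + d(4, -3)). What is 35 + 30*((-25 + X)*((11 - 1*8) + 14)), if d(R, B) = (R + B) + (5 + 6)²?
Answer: -12715 + 170*√111/3 ≈ -12118.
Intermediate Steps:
d(R, B) = 121 + B + R (d(R, B) = (B + R) + 11² = (B + R) + 121 = 121 + B + R)
X = √111/9 (X = √(-11 + (121 - 3 + 4))/9 = √(-11 + 122)/9 = √111/9 ≈ 1.1706)
35 + 30*((-25 + X)*((11 - 1*8) + 14)) = 35 + 30*((-25 + √111/9)*((11 - 1*8) + 14)) = 35 + 30*((-25 + √111/9)*((11 - 8) + 14)) = 35 + 30*((-25 + √111/9)*(3 + 14)) = 35 + 30*((-25 + √111/9)*17) = 35 + 30*(-425 + 17*√111/9) = 35 + (-12750 + 170*√111/3) = -12715 + 170*√111/3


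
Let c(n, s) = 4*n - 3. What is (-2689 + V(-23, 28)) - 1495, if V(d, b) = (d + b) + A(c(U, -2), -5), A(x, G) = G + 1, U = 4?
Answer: -4183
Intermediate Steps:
c(n, s) = -3 + 4*n
A(x, G) = 1 + G
V(d, b) = -4 + b + d (V(d, b) = (d + b) + (1 - 5) = (b + d) - 4 = -4 + b + d)
(-2689 + V(-23, 28)) - 1495 = (-2689 + (-4 + 28 - 23)) - 1495 = (-2689 + 1) - 1495 = -2688 - 1495 = -4183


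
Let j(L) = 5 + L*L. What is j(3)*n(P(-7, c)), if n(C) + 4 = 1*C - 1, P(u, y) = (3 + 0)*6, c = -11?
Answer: 182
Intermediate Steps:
P(u, y) = 18 (P(u, y) = 3*6 = 18)
j(L) = 5 + L**2
n(C) = -5 + C (n(C) = -4 + (1*C - 1) = -4 + (C - 1) = -4 + (-1 + C) = -5 + C)
j(3)*n(P(-7, c)) = (5 + 3**2)*(-5 + 18) = (5 + 9)*13 = 14*13 = 182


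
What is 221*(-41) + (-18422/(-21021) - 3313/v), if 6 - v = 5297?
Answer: -7046268772/777777 ≈ -9059.5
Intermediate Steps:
v = -5291 (v = 6 - 1*5297 = 6 - 5297 = -5291)
221*(-41) + (-18422/(-21021) - 3313/v) = 221*(-41) + (-18422/(-21021) - 3313/(-5291)) = -9061 + (-18422*(-1/21021) - 3313*(-1/5291)) = -9061 + (18422/21021 + 3313/5291) = -9061 + 1168625/777777 = -7046268772/777777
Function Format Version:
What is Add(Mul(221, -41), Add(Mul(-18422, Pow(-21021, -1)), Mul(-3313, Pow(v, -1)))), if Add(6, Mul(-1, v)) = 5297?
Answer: Rational(-7046268772, 777777) ≈ -9059.5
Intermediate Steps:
v = -5291 (v = Add(6, Mul(-1, 5297)) = Add(6, -5297) = -5291)
Add(Mul(221, -41), Add(Mul(-18422, Pow(-21021, -1)), Mul(-3313, Pow(v, -1)))) = Add(Mul(221, -41), Add(Mul(-18422, Pow(-21021, -1)), Mul(-3313, Pow(-5291, -1)))) = Add(-9061, Add(Mul(-18422, Rational(-1, 21021)), Mul(-3313, Rational(-1, 5291)))) = Add(-9061, Add(Rational(18422, 21021), Rational(3313, 5291))) = Add(-9061, Rational(1168625, 777777)) = Rational(-7046268772, 777777)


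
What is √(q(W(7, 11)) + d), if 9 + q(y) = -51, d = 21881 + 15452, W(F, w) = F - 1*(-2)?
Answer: √37273 ≈ 193.06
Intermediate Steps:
W(F, w) = 2 + F (W(F, w) = F + 2 = 2 + F)
d = 37333
q(y) = -60 (q(y) = -9 - 51 = -60)
√(q(W(7, 11)) + d) = √(-60 + 37333) = √37273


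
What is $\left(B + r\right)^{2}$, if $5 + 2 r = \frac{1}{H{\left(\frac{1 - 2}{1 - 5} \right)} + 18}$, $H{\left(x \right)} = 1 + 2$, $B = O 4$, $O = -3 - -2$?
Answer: $\frac{18496}{441} \approx 41.941$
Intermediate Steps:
$O = -1$ ($O = -3 + 2 = -1$)
$B = -4$ ($B = \left(-1\right) 4 = -4$)
$H{\left(x \right)} = 3$
$r = - \frac{52}{21}$ ($r = - \frac{5}{2} + \frac{1}{2 \left(3 + 18\right)} = - \frac{5}{2} + \frac{1}{2 \cdot 21} = - \frac{5}{2} + \frac{1}{2} \cdot \frac{1}{21} = - \frac{5}{2} + \frac{1}{42} = - \frac{52}{21} \approx -2.4762$)
$\left(B + r\right)^{2} = \left(-4 - \frac{52}{21}\right)^{2} = \left(- \frac{136}{21}\right)^{2} = \frac{18496}{441}$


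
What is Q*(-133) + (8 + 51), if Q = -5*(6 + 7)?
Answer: 8704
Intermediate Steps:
Q = -65 (Q = -5*13 = -65)
Q*(-133) + (8 + 51) = -65*(-133) + (8 + 51) = 8645 + 59 = 8704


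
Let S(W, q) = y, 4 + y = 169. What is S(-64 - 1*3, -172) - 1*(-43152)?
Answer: 43317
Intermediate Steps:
y = 165 (y = -4 + 169 = 165)
S(W, q) = 165
S(-64 - 1*3, -172) - 1*(-43152) = 165 - 1*(-43152) = 165 + 43152 = 43317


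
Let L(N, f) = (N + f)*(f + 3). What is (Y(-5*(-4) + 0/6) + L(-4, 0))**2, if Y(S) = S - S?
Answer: 144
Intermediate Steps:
L(N, f) = (3 + f)*(N + f) (L(N, f) = (N + f)*(3 + f) = (3 + f)*(N + f))
Y(S) = 0
(Y(-5*(-4) + 0/6) + L(-4, 0))**2 = (0 + (0**2 + 3*(-4) + 3*0 - 4*0))**2 = (0 + (0 - 12 + 0 + 0))**2 = (0 - 12)**2 = (-12)**2 = 144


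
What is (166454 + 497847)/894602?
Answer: 664301/894602 ≈ 0.74257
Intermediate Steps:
(166454 + 497847)/894602 = 664301*(1/894602) = 664301/894602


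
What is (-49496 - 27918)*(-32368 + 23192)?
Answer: 710350864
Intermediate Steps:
(-49496 - 27918)*(-32368 + 23192) = -77414*(-9176) = 710350864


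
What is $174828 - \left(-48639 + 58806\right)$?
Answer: $164661$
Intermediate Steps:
$174828 - \left(-48639 + 58806\right) = 174828 - 10167 = 164661$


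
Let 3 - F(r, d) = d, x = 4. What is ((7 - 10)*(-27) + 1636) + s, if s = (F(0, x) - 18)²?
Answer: 2078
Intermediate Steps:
F(r, d) = 3 - d
s = 361 (s = ((3 - 1*4) - 18)² = ((3 - 4) - 18)² = (-1 - 18)² = (-19)² = 361)
((7 - 10)*(-27) + 1636) + s = ((7 - 10)*(-27) + 1636) + 361 = (-3*(-27) + 1636) + 361 = (81 + 1636) + 361 = 1717 + 361 = 2078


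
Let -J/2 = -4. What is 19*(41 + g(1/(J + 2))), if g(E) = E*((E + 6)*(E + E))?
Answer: 390659/500 ≈ 781.32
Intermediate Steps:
J = 8 (J = -2*(-4) = 8)
g(E) = 2*E²*(6 + E) (g(E) = E*((6 + E)*(2*E)) = E*(2*E*(6 + E)) = 2*E²*(6 + E))
19*(41 + g(1/(J + 2))) = 19*(41 + 2*(1/(8 + 2))²*(6 + 1/(8 + 2))) = 19*(41 + 2*(1/10)²*(6 + 1/10)) = 19*(41 + 2*(⅒)²*(6 + ⅒)) = 19*(41 + 2*(1/100)*(61/10)) = 19*(41 + 61/500) = 19*(20561/500) = 390659/500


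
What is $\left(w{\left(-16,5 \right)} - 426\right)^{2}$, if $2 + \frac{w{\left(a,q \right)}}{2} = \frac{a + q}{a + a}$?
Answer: $\frac{47183161}{256} \approx 1.8431 \cdot 10^{5}$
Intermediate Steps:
$w{\left(a,q \right)} = -4 + \frac{a + q}{a}$ ($w{\left(a,q \right)} = -4 + 2 \frac{a + q}{a + a} = -4 + 2 \frac{a + q}{2 a} = -4 + \frac{a + q}{a}$)
$\left(w{\left(-16,5 \right)} - 426\right)^{2} = \left(\left(-3 + \frac{5}{-16}\right) - 426\right)^{2} = \left(\left(-3 + 5 \left(- \frac{1}{16}\right)\right) - 426\right)^{2} = \left(\left(-3 - \frac{5}{16}\right) - 426\right)^{2} = \left(- \frac{53}{16} - 426\right)^{2} = \left(- \frac{6869}{16}\right)^{2} = \frac{47183161}{256}$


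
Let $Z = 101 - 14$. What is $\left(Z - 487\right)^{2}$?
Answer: $160000$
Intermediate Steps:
$Z = 87$ ($Z = 101 - 14 = 87$)
$\left(Z - 487\right)^{2} = \left(87 - 487\right)^{2} = \left(-400\right)^{2} = 160000$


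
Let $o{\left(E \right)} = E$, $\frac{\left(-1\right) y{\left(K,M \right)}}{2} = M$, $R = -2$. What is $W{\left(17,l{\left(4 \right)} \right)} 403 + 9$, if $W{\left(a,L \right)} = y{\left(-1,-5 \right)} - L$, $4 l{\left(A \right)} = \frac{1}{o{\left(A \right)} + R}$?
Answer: $\frac{31909}{8} \approx 3988.6$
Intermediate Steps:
$y{\left(K,M \right)} = - 2 M$
$l{\left(A \right)} = \frac{1}{4 \left(-2 + A\right)}$ ($l{\left(A \right)} = \frac{1}{4 \left(A - 2\right)} = \frac{1}{4 \left(-2 + A\right)}$)
$W{\left(a,L \right)} = 10 - L$ ($W{\left(a,L \right)} = \left(-2\right) \left(-5\right) - L = 10 - L$)
$W{\left(17,l{\left(4 \right)} \right)} 403 + 9 = \left(10 - \frac{1}{4 \left(-2 + 4\right)}\right) 403 + 9 = \left(10 - \frac{1}{4 \cdot 2}\right) 403 + 9 = \left(10 - \frac{1}{4} \cdot \frac{1}{2}\right) 403 + 9 = \left(10 - \frac{1}{8}\right) 403 + 9 = \frac{79}{8} \cdot 403 + 9 = \frac{31837}{8} + 9 = \frac{31909}{8}$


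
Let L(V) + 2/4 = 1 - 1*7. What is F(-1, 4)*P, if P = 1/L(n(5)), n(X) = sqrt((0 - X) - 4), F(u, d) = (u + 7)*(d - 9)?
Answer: 60/13 ≈ 4.6154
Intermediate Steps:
F(u, d) = (-9 + d)*(7 + u) (F(u, d) = (7 + u)*(-9 + d) = (-9 + d)*(7 + u))
n(X) = sqrt(-4 - X) (n(X) = sqrt(-X - 4) = sqrt(-4 - X))
L(V) = -13/2 (L(V) = -1/2 + (1 - 1*7) = -1/2 + (1 - 7) = -1/2 - 6 = -13/2)
P = -2/13 (P = 1/(-13/2) = -2/13 ≈ -0.15385)
F(-1, 4)*P = (-63 - 9*(-1) + 7*4 + 4*(-1))*(-2/13) = (-63 + 9 + 28 - 4)*(-2/13) = -30*(-2/13) = 60/13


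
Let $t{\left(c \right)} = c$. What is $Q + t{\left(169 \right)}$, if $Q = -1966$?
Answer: $-1797$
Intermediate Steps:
$Q + t{\left(169 \right)} = -1966 + 169 = -1797$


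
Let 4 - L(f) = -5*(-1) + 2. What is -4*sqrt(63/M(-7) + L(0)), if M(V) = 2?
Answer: -2*sqrt(114) ≈ -21.354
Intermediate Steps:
L(f) = -3 (L(f) = 4 - (-5*(-1) + 2) = 4 - (5 + 2) = 4 - 1*7 = 4 - 7 = -3)
-4*sqrt(63/M(-7) + L(0)) = -4*sqrt(63/2 - 3) = -2*sqrt(114)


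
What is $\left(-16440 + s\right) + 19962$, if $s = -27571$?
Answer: $-24049$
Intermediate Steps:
$\left(-16440 + s\right) + 19962 = \left(-16440 - 27571\right) + 19962 = -44011 + 19962 = -24049$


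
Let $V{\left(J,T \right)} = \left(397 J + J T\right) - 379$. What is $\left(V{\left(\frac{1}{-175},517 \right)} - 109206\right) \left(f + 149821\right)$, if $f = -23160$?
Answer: $- \frac{2429141263029}{175} \approx -1.3881 \cdot 10^{10}$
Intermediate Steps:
$V{\left(J,T \right)} = -379 + 397 J + J T$
$\left(V{\left(\frac{1}{-175},517 \right)} - 109206\right) \left(f + 149821\right) = \left(\left(-379 + \frac{397}{-175} + \frac{1}{-175} \cdot 517\right) - 109206\right) \left(-23160 + 149821\right) = \left(\left(-379 + 397 \left(- \frac{1}{175}\right) - \frac{517}{175}\right) - 109206\right) 126661 = \left(\left(-379 - \frac{397}{175} - \frac{517}{175}\right) - 109206\right) 126661 = \left(- \frac{67239}{175} - 109206\right) 126661 = \left(- \frac{19178289}{175}\right) 126661 = - \frac{2429141263029}{175}$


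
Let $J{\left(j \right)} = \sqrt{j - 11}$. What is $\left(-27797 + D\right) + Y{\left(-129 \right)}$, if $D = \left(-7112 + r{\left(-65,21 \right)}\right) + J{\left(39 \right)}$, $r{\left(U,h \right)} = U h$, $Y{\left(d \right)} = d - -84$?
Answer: $-36319 + 2 \sqrt{7} \approx -36314.0$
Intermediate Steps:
$Y{\left(d \right)} = 84 + d$ ($Y{\left(d \right)} = d + 84 = 84 + d$)
$J{\left(j \right)} = \sqrt{-11 + j}$
$D = -8477 + 2 \sqrt{7}$ ($D = \left(-7112 - 1365\right) + \sqrt{-11 + 39} = \left(-7112 - 1365\right) + \sqrt{28} = -8477 + 2 \sqrt{7} \approx -8471.7$)
$\left(-27797 + D\right) + Y{\left(-129 \right)} = \left(-27797 - \left(8477 - 2 \sqrt{7}\right)\right) + \left(84 - 129\right) = \left(-36274 + 2 \sqrt{7}\right) - 45 = -36319 + 2 \sqrt{7}$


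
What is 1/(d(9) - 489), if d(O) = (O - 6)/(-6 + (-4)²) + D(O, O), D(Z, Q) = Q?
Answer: -10/4797 ≈ -0.0020846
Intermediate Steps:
d(O) = -⅗ + 11*O/10 (d(O) = (O - 6)/(-6 + (-4)²) + O = (-6 + O)/(-6 + 16) + O = (-6 + O)/10 + O = (-6 + O)*(⅒) + O = (-⅗ + O/10) + O = -⅗ + 11*O/10)
1/(d(9) - 489) = 1/((-⅗ + (11/10)*9) - 489) = 1/((-⅗ + 99/10) - 489) = 1/(93/10 - 489) = 1/(-4797/10) = -10/4797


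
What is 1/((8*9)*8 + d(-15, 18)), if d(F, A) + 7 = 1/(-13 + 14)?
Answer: 1/570 ≈ 0.0017544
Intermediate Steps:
d(F, A) = -6 (d(F, A) = -7 + 1/(-13 + 14) = -7 + 1/1 = -7 + 1 = -6)
1/((8*9)*8 + d(-15, 18)) = 1/((8*9)*8 - 6) = 1/(72*8 - 6) = 1/(576 - 6) = 1/570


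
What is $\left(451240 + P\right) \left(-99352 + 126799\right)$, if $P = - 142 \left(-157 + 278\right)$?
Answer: $11913589926$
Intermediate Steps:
$P = -17182$ ($P = \left(-142\right) 121 = -17182$)
$\left(451240 + P\right) \left(-99352 + 126799\right) = \left(451240 - 17182\right) \left(-99352 + 126799\right) = 434058 \cdot 27447 = 11913589926$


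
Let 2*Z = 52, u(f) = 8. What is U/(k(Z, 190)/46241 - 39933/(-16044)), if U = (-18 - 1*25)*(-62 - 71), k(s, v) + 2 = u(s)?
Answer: 1414290788092/615546039 ≈ 2297.6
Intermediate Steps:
Z = 26 (Z = (½)*52 = 26)
k(s, v) = 6 (k(s, v) = -2 + 8 = 6)
U = 5719 (U = (-18 - 25)*(-133) = -43*(-133) = 5719)
U/(k(Z, 190)/46241 - 39933/(-16044)) = 5719/(6/46241 - 39933/(-16044)) = 5719/(6*(1/46241) - 39933*(-1/16044)) = 5719/(6/46241 + 13311/5348) = 5719/(615546039/247296868) = 5719*(247296868/615546039) = 1414290788092/615546039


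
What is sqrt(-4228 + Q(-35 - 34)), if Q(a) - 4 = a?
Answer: 9*I*sqrt(53) ≈ 65.521*I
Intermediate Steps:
Q(a) = 4 + a
sqrt(-4228 + Q(-35 - 34)) = sqrt(-4228 + (4 + (-35 - 34))) = sqrt(-4228 + (4 - 69)) = sqrt(-4228 - 65) = sqrt(-4293) = 9*I*sqrt(53)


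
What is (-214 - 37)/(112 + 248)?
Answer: -251/360 ≈ -0.69722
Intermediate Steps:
(-214 - 37)/(112 + 248) = -251/360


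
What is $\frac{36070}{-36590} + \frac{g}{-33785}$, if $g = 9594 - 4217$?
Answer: $- \frac{141536938}{123619315} \approx -1.1449$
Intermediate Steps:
$g = 5377$ ($g = 9594 - 4217 = 5377$)
$\frac{36070}{-36590} + \frac{g}{-33785} = \frac{36070}{-36590} + \frac{5377}{-33785} = 36070 \left(- \frac{1}{36590}\right) + 5377 \left(- \frac{1}{33785}\right) = - \frac{3607}{3659} - \frac{5377}{33785} = - \frac{141536938}{123619315}$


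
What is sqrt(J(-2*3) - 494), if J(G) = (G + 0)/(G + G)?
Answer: I*sqrt(1974)/2 ≈ 22.215*I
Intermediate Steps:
J(G) = 1/2 (J(G) = G/((2*G)) = G*(1/(2*G)) = 1/2)
sqrt(J(-2*3) - 494) = sqrt(1/2 - 494) = sqrt(-987/2) = I*sqrt(1974)/2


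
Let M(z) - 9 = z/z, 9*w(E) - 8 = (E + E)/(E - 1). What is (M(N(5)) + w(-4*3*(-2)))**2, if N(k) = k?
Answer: 5299204/42849 ≈ 123.67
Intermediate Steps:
w(E) = 8/9 + 2*E/(9*(-1 + E)) (w(E) = 8/9 + ((E + E)/(E - 1))/9 = 8/9 + ((2*E)/(-1 + E))/9 = 8/9 + (2*E/(-1 + E))/9 = 8/9 + 2*E/(9*(-1 + E)))
M(z) = 10 (M(z) = 9 + z/z = 9 + 1 = 10)
(M(N(5)) + w(-4*3*(-2)))**2 = (10 + 2*(-4 + 5*(-4*3*(-2)))/(9*(-1 - 4*3*(-2))))**2 = (10 + 2*(-4 + 5*(-12*(-2)))/(9*(-1 - 12*(-2))))**2 = (10 + 2*(-4 + 5*24)/(9*(-1 + 24)))**2 = (10 + (2/9)*(-4 + 120)/23)**2 = (10 + (2/9)*(1/23)*116)**2 = (10 + 232/207)**2 = (2302/207)**2 = 5299204/42849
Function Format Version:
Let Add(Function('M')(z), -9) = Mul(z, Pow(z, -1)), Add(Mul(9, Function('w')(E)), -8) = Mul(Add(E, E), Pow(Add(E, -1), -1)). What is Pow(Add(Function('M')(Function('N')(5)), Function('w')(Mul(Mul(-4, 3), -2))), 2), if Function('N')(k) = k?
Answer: Rational(5299204, 42849) ≈ 123.67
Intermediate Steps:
Function('w')(E) = Add(Rational(8, 9), Mul(Rational(2, 9), E, Pow(Add(-1, E), -1))) (Function('w')(E) = Add(Rational(8, 9), Mul(Rational(1, 9), Mul(Add(E, E), Pow(Add(E, -1), -1)))) = Add(Rational(8, 9), Mul(Rational(1, 9), Mul(Mul(2, E), Pow(Add(-1, E), -1)))) = Add(Rational(8, 9), Mul(Rational(1, 9), Mul(2, E, Pow(Add(-1, E), -1)))) = Add(Rational(8, 9), Mul(Rational(2, 9), E, Pow(Add(-1, E), -1))))
Function('M')(z) = 10 (Function('M')(z) = Add(9, Mul(z, Pow(z, -1))) = Add(9, 1) = 10)
Pow(Add(Function('M')(Function('N')(5)), Function('w')(Mul(Mul(-4, 3), -2))), 2) = Pow(Add(10, Mul(Rational(2, 9), Pow(Add(-1, Mul(Mul(-4, 3), -2)), -1), Add(-4, Mul(5, Mul(Mul(-4, 3), -2))))), 2) = Pow(Add(10, Mul(Rational(2, 9), Pow(Add(-1, Mul(-12, -2)), -1), Add(-4, Mul(5, Mul(-12, -2))))), 2) = Pow(Add(10, Mul(Rational(2, 9), Pow(Add(-1, 24), -1), Add(-4, Mul(5, 24)))), 2) = Pow(Add(10, Mul(Rational(2, 9), Pow(23, -1), Add(-4, 120))), 2) = Pow(Add(10, Mul(Rational(2, 9), Rational(1, 23), 116)), 2) = Pow(Add(10, Rational(232, 207)), 2) = Pow(Rational(2302, 207), 2) = Rational(5299204, 42849)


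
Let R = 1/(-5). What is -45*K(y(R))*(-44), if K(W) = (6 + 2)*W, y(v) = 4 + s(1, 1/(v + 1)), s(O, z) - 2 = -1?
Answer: 79200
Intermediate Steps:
s(O, z) = 1 (s(O, z) = 2 - 1 = 1)
R = -1/5 ≈ -0.20000
y(v) = 5 (y(v) = 4 + 1 = 5)
K(W) = 8*W
-45*K(y(R))*(-44) = -360*5*(-44) = -45*40*(-44) = -1800*(-44) = 79200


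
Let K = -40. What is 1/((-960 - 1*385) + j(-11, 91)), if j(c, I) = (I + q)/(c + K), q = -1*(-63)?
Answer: -51/68749 ≈ -0.00074183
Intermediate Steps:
q = 63
j(c, I) = (63 + I)/(-40 + c) (j(c, I) = (I + 63)/(c - 40) = (63 + I)/(-40 + c))
1/((-960 - 1*385) + j(-11, 91)) = 1/((-960 - 1*385) + (63 + 91)/(-40 - 11)) = 1/((-960 - 385) + 154/(-51)) = 1/(-1345 - 1/51*154) = 1/(-1345 - 154/51) = 1/(-68749/51) = -51/68749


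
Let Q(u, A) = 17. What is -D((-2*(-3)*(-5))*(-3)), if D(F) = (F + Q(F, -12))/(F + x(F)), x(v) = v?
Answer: -107/180 ≈ -0.59444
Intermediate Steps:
D(F) = (17 + F)/(2*F) (D(F) = (F + 17)/(F + F) = (17 + F)/((2*F)) = (17 + F)*(1/(2*F)) = (17 + F)/(2*F))
-D((-2*(-3)*(-5))*(-3)) = -(17 + (-2*(-3)*(-5))*(-3))/(2*((-2*(-3)*(-5))*(-3))) = -(17 + (6*(-5))*(-3))/(2*((6*(-5))*(-3))) = -(17 - 30*(-3))/(2*((-30*(-3)))) = -(17 + 90)/(2*90) = -107/(2*90) = -1*107/180 = -107/180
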